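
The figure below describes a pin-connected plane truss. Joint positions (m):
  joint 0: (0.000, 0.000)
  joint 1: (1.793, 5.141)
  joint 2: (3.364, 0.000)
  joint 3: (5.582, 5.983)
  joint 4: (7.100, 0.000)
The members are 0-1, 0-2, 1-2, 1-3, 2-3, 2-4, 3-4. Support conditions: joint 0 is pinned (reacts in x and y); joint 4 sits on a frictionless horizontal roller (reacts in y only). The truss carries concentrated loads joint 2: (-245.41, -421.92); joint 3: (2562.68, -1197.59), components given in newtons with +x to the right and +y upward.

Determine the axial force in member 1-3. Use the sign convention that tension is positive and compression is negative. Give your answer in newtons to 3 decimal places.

N=5 nodes, M=7 members, R=3 reactions → 2N=10, M+R=10
member 0 (0-1): L=5.4447, (cx,cy)=(0.3293,0.9442)
member 1 (0-2): L=3.3640, (cx,cy)=(1.0000,0.0000)
member 2 (1-2): L=5.3757, (cx,cy)=(0.2922,-0.9563)
member 3 (1-3): L=3.8814, (cx,cy)=(0.9762,0.2169)
member 4 (2-3): L=6.3809, (cx,cy)=(0.3476,0.9376)
member 5 (2-4): L=3.7360, (cx,cy)=(1.0000,0.0000)
member 6 (3-4): L=6.1726, (cx,cy)=(0.2459,-0.9693)
solve A·x = −loads:
  F[0-1] = +1780.7770 N (tension)
  F[0-2] = +1730.8401 N (tension)
  F[1-2] = -1518.7993 N (compression)
  F[1-3] = +1055.4197 N (tension)
  F[2-3] = +1999.0716 N (tension)
  F[2-4] = +837.5153 N (tension)
  F[3-4] = -3405.5476 N (compression)
  Rx@0 = -2317.2700 N
  Ry@0 = -1681.4478 N
  Ry@4 = +3300.9578 N

1055.420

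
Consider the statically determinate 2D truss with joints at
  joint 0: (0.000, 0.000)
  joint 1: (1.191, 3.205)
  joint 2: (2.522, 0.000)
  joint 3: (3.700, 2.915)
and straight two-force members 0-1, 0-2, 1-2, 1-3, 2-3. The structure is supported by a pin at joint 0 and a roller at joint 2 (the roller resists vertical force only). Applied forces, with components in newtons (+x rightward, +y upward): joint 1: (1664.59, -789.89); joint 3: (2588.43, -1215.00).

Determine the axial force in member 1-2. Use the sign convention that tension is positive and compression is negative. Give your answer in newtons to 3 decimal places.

N=4 nodes, M=5 members, R=3 reactions → 2N=8, M+R=8
member 0 (0-1): L=3.4191, (cx,cy)=(0.3483,0.9374)
member 1 (0-2): L=2.5220, (cx,cy)=(1.0000,0.0000)
member 2 (1-2): L=3.4704, (cx,cy)=(0.3835,-0.9235)
member 3 (1-3): L=2.5257, (cx,cy)=(0.9934,-0.1148)
member 4 (2-3): L=3.1440, (cx,cy)=(0.3747,0.9272)
solve A·x = −loads:
  F[0-1] = +5609.1101 N (tension)
  F[0-2] = +2299.1797 N (tension)
  F[1-2] = -6916.6868 N (compression)
  F[1-3] = +2961.5991 N (tension)
  F[2-3] = -943.6944 N (compression)
  Rx@0 = -4253.0200 N
  Ry@0 = -5257.8155 N
  Ry@2 = +7262.7055 N

-6916.687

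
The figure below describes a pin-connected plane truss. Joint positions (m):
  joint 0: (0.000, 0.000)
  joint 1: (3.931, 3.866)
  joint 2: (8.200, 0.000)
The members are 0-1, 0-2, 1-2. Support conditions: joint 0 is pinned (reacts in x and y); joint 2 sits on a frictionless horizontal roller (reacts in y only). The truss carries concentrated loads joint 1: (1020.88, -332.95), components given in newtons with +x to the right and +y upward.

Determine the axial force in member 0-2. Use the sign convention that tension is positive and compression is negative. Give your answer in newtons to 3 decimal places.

707.731

N=3 nodes, M=3 members, R=3 reactions → 2N=6, M+R=6
member 0 (0-1): L=5.5135, (cx,cy)=(0.7130,0.7012)
member 1 (0-2): L=8.2000, (cx,cy)=(1.0000,0.0000)
member 2 (1-2): L=5.7594, (cx,cy)=(0.7412,-0.6713)
solve A·x = −loads:
  F[0-1] = +439.2128 N (tension)
  F[0-2] = +707.7315 N (tension)
  F[1-2] = -954.8104 N (compression)
  Rx@0 = -1020.8800 N
  Ry@0 = -307.9706 N
  Ry@2 = +640.9206 N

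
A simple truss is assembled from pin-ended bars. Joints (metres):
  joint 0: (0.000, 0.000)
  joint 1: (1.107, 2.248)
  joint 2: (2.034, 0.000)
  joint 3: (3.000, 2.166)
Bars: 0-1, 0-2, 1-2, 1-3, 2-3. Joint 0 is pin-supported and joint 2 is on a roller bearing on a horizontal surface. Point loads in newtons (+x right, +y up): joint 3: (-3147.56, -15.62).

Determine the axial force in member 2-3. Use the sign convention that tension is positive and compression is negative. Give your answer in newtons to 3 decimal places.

N=4 nodes, M=5 members, R=3 reactions → 2N=8, M+R=8
member 0 (0-1): L=2.5058, (cx,cy)=(0.4418,0.8971)
member 1 (0-2): L=2.0340, (cx,cy)=(1.0000,0.0000)
member 2 (1-2): L=2.4316, (cx,cy)=(0.3812,-0.9245)
member 3 (1-3): L=1.8948, (cx,cy)=(0.9991,-0.0433)
member 4 (2-3): L=2.3716, (cx,cy)=(0.4073,0.9133)
solve A·x = −loads:
  F[0-1] = -3727.9199 N (compression)
  F[0-2] = -1500.6473 N (compression)
  F[1-2] = +3761.9683 N (tension)
  F[1-3] = -3083.9602 N (compression)
  F[2-3] = -163.2388 N (compression)
  Rx@0 = +3147.5600 N
  Ry@0 = +3344.4081 N
  Ry@2 = -3328.7881 N

-163.239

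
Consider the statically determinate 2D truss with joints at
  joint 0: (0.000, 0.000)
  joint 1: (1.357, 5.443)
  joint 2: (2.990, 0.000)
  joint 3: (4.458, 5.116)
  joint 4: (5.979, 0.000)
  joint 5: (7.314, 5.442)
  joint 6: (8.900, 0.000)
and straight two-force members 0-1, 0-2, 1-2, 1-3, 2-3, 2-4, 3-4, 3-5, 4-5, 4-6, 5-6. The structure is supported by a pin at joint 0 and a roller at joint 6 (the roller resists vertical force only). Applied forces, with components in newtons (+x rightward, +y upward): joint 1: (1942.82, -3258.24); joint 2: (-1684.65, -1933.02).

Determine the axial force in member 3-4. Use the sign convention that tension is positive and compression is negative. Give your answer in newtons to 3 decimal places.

N=7 nodes, M=11 members, R=3 reactions → 2N=14, M+R=14
member 0 (0-1): L=5.6096, (cx,cy)=(0.2419,0.9703)
member 1 (0-2): L=2.9900, (cx,cy)=(1.0000,0.0000)
member 2 (1-2): L=5.6827, (cx,cy)=(0.2874,-0.9578)
member 3 (1-3): L=3.1182, (cx,cy)=(0.9945,-0.1049)
member 4 (2-3): L=5.3225, (cx,cy)=(0.2758,0.9612)
member 5 (2-4): L=2.9890, (cx,cy)=(1.0000,0.0000)
member 6 (3-4): L=5.3373, (cx,cy)=(0.2850,-0.9585)
member 7 (3-5): L=2.8745, (cx,cy)=(0.9935,0.1134)
member 8 (4-5): L=5.6034, (cx,cy)=(0.2383,0.9712)
member 9 (4-6): L=2.9210, (cx,cy)=(1.0000,0.0000)
member 10 (5-6): L=5.6684, (cx,cy)=(0.2798,-0.9601)
solve A·x = −loads:
  F[0-1] = -2944.3337 N (compression)
  F[0-2] = +970.4232 N (tension)
  F[1-2] = -130.8622 N (compression)
  F[1-3] = -2631.9805 N (compression)
  F[2-3] = +2141.4256 N (tension)
  F[2-4] = +2026.8355 N (tension)
  F[3-4] = -2588.8638 N (compression)
  F[3-5] = -1297.4449 N (compression)
  F[4-5] = +2555.0934 N (tension)
  F[4-6] = +680.3230 N (tension)
  F[5-6] = -2431.4898 N (compression)
  Rx@0 = -258.1700 N
  Ry@0 = +2856.8858 N
  Ry@6 = +2334.3742 N

-2588.864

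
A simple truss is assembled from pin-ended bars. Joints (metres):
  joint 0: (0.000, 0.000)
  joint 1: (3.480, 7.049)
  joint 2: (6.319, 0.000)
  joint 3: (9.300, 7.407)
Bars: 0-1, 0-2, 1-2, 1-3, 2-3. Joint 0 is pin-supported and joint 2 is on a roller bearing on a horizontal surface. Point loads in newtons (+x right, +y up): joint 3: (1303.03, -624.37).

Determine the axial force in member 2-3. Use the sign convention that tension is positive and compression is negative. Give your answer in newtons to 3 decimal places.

-778.716

N=4 nodes, M=5 members, R=3 reactions → 2N=8, M+R=8
member 0 (0-1): L=7.8612, (cx,cy)=(0.4427,0.8967)
member 1 (0-2): L=6.3190, (cx,cy)=(1.0000,0.0000)
member 2 (1-2): L=7.5992, (cx,cy)=(0.3736,-0.9276)
member 3 (1-3): L=5.8310, (cx,cy)=(0.9981,0.0614)
member 4 (2-3): L=7.9844, (cx,cy)=(0.3734,0.9277)
solve A·x = −loads:
  F[0-1] = +2031.8645 N (tension)
  F[0-2] = +403.5656 N (tension)
  F[1-2] = -1858.4605 N (compression)
  F[1-3] = +1596.7797 N (tension)
  F[2-3] = -778.7159 N (compression)
  Rx@0 = -1303.0300 N
  Ry@0 = -1821.9323 N
  Ry@2 = +2446.3023 N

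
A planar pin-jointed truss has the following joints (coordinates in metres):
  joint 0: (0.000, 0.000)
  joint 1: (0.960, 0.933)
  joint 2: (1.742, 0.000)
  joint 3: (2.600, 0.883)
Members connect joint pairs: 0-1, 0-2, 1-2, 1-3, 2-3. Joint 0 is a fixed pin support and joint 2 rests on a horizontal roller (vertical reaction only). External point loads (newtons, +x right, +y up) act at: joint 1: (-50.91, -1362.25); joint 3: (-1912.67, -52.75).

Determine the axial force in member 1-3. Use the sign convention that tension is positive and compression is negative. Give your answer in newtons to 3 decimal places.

-1808.696

N=4 nodes, M=5 members, R=3 reactions → 2N=8, M+R=8
member 0 (0-1): L=1.3387, (cx,cy)=(0.7171,0.6970)
member 1 (0-2): L=1.7420, (cx,cy)=(1.0000,0.0000)
member 2 (1-2): L=1.2174, (cx,cy)=(0.6424,-0.7664)
member 3 (1-3): L=1.6408, (cx,cy)=(0.9995,-0.0305)
member 4 (2-3): L=1.2312, (cx,cy)=(0.6969,0.7172)
solve A·x = −loads:
  F[0-1] = -2270.3524 N (compression)
  F[0-2] = -335.4663 N (compression)
  F[1-2] = +359.0690 N (tension)
  F[1-3] = -1808.6964 N (compression)
  F[2-3] = -150.4038 N (compression)
  Rx@0 = +1963.5800 N
  Ry@0 = +1582.3230 N
  Ry@2 = -167.3230 N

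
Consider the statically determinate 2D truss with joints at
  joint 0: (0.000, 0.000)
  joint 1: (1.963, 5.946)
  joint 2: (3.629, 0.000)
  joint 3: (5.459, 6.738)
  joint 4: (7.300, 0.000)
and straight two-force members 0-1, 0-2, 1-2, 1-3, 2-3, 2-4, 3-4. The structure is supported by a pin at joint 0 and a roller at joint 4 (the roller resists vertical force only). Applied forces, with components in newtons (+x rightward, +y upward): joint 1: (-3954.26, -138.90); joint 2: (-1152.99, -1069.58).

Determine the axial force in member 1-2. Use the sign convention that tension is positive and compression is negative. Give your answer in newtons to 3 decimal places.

4226.841

N=5 nodes, M=7 members, R=3 reactions → 2N=10, M+R=10
member 0 (0-1): L=6.2617, (cx,cy)=(0.3135,0.9496)
member 1 (0-2): L=3.6290, (cx,cy)=(1.0000,0.0000)
member 2 (1-2): L=6.1750, (cx,cy)=(0.2698,-0.9629)
member 3 (1-3): L=3.5846, (cx,cy)=(0.9753,0.2209)
member 4 (2-3): L=6.9821, (cx,cy)=(0.2621,0.9650)
member 5 (2-4): L=3.6710, (cx,cy)=(1.0000,0.0000)
member 6 (3-4): L=6.9850, (cx,cy)=(0.2636,-0.9646)
solve A·x = −loads:
  F[0-1] = -4065.1686 N (compression)
  F[0-2] = -3832.8377 N (compression)
  F[1-2] = +4226.8415 N (tension)
  F[1-3] = +1578.4639 N (tension)
  F[2-3] = -3109.2123 N (compression)
  F[2-4] = -724.5316 N (compression)
  F[3-4] = +2748.9613 N (tension)
  Rx@0 = +5107.2500 N
  Ry@0 = +3860.2421 N
  Ry@4 = -2651.7621 N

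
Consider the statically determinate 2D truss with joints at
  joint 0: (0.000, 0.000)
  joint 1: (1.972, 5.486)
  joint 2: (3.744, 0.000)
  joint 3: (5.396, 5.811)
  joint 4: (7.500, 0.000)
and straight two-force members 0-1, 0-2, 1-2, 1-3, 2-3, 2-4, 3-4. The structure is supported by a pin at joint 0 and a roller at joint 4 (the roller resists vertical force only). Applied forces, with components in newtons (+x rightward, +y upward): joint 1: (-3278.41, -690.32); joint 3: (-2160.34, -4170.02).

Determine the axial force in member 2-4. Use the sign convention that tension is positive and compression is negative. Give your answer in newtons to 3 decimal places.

N=5 nodes, M=7 members, R=3 reactions → 2N=10, M+R=10
member 0 (0-1): L=5.8297, (cx,cy)=(0.3383,0.9410)
member 1 (0-2): L=3.7440, (cx,cy)=(1.0000,0.0000)
member 2 (1-2): L=5.7651, (cx,cy)=(0.3074,-0.9516)
member 3 (1-3): L=3.4394, (cx,cy)=(0.9955,0.0945)
member 4 (2-3): L=6.0413, (cx,cy)=(0.2735,0.9619)
member 5 (2-4): L=3.7560, (cx,cy)=(1.0000,0.0000)
member 6 (3-4): L=6.1802, (cx,cy)=(0.3404,-0.9403)
solve A·x = −loads:
  F[0-1] = -6110.7549 N (compression)
  F[0-2] = -3371.6653 N (compression)
  F[1-2] = +5276.6708 N (tension)
  F[1-3] = -412.3979 N (compression)
  F[2-3] = -5220.1973 N (compression)
  F[2-4] = -322.3094 N (compression)
  F[3-4] = +946.7337 N (tension)
  Rx@0 = +5438.7500 N
  Ry@0 = +5750.5205 N
  Ry@4 = -890.1805 N

-322.309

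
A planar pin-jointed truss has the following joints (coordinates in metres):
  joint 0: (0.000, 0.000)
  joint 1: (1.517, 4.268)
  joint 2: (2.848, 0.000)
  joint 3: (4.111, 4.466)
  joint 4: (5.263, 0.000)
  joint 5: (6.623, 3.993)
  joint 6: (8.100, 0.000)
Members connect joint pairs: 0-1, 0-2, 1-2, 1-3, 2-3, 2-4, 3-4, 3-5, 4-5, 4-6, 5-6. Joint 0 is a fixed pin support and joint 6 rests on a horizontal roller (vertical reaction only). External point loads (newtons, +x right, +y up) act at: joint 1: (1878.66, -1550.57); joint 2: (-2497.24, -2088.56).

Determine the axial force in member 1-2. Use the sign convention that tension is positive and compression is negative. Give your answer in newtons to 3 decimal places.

-116.176

N=7 nodes, M=11 members, R=3 reactions → 2N=14, M+R=14
member 0 (0-1): L=4.5296, (cx,cy)=(0.3349,0.9423)
member 1 (0-2): L=2.8480, (cx,cy)=(1.0000,0.0000)
member 2 (1-2): L=4.4707, (cx,cy)=(0.2977,-0.9547)
member 3 (1-3): L=2.6015, (cx,cy)=(0.9971,0.0761)
member 4 (2-3): L=4.6412, (cx,cy)=(0.2721,0.9623)
member 5 (2-4): L=2.4150, (cx,cy)=(1.0000,0.0000)
member 6 (3-4): L=4.6122, (cx,cy)=(0.2498,-0.9683)
member 7 (3-5): L=2.5561, (cx,cy)=(0.9827,-0.1850)
member 8 (4-5): L=4.2183, (cx,cy)=(0.3224,0.9466)
member 9 (4-6): L=2.8370, (cx,cy)=(1.0000,0.0000)
member 10 (5-6): L=4.2574, (cx,cy)=(0.3469,-0.9379)
solve A·x = −loads:
  F[0-1] = -1724.0574 N (compression)
  F[0-2] = -41.1768 N (compression)
  F[1-2] = -116.1756 N (compression)
  F[1-3] = -2428.5199 N (compression)
  F[2-3] = +2285.7302 N (tension)
  F[2-4] = +1799.4591 N (tension)
  F[3-4] = -1819.0102 N (compression)
  F[3-5] = -1368.7575 N (compression)
  F[4-5] = +1860.7166 N (tension)
  F[4-6] = +745.2086 N (tension)
  F[5-6] = -2148.0446 N (compression)
  Rx@0 = +618.5800 N
  Ry@0 = +1624.4936 N
  Ry@6 = +2014.6364 N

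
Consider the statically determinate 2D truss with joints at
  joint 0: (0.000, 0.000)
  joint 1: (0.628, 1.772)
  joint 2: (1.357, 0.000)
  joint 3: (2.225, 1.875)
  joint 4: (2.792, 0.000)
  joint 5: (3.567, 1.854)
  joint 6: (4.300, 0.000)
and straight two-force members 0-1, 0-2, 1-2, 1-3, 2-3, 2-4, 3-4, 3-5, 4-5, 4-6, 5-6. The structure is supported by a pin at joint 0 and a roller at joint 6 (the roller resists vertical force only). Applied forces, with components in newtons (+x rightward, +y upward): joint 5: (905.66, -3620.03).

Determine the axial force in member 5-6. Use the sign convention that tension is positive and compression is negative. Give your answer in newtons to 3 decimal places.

N=7 nodes, M=11 members, R=3 reactions → 2N=14, M+R=14
member 0 (0-1): L=1.8800, (cx,cy)=(0.3340,0.9426)
member 1 (0-2): L=1.3570, (cx,cy)=(1.0000,0.0000)
member 2 (1-2): L=1.9161, (cx,cy)=(0.3805,-0.9248)
member 3 (1-3): L=1.6003, (cx,cy)=(0.9979,0.0644)
member 4 (2-3): L=2.0662, (cx,cy)=(0.4201,0.9075)
member 5 (2-4): L=1.4350, (cx,cy)=(1.0000,0.0000)
member 6 (3-4): L=1.9589, (cx,cy)=(0.2895,-0.9572)
member 7 (3-5): L=1.3422, (cx,cy)=(0.9999,-0.0156)
member 8 (4-5): L=2.0095, (cx,cy)=(0.3857,0.9226)
member 9 (4-6): L=1.5080, (cx,cy)=(1.0000,0.0000)
member 10 (5-6): L=1.9936, (cx,cy)=(0.3677,-0.9300)
solve A·x = −loads:
  F[0-1] = -240.4118 N (compression)
  F[0-2] = +985.9681 N (tension)
  F[1-2] = +233.2394 N (tension)
  F[1-3] = -169.3979 N (compression)
  F[2-3] = -237.6910 N (compression)
  F[2-4] = +1174.5610 N (tension)
  F[3-4] = +242.2787 N (tension)
  F[3-5] = -339.0712 N (compression)
  F[4-5] = -251.3532 N (compression)
  F[4-6] = +1341.6304 N (tension)
  F[5-6] = -3649.0171 N (compression)
  Rx@0 = -905.6600 N
  Ry@0 = +226.6019 N
  Ry@6 = +3393.4281 N

-3649.017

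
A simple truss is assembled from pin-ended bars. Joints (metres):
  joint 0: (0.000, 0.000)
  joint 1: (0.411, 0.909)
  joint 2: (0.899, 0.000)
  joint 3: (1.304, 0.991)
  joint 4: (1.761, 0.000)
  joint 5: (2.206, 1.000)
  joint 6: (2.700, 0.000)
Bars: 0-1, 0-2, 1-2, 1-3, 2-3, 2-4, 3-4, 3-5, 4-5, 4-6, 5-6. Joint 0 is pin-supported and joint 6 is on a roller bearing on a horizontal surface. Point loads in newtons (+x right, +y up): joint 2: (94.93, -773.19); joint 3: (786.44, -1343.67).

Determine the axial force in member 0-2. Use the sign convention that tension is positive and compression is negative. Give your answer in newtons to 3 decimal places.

1298.167

N=7 nodes, M=11 members, R=3 reactions → 2N=14, M+R=14
member 0 (0-1): L=0.9976, (cx,cy)=(0.4120,0.9112)
member 1 (0-2): L=0.8990, (cx,cy)=(1.0000,0.0000)
member 2 (1-2): L=1.0317, (cx,cy)=(0.4730,-0.8811)
member 3 (1-3): L=0.8968, (cx,cy)=(0.9958,0.0914)
member 4 (2-3): L=1.0706, (cx,cy)=(0.3783,0.9257)
member 5 (2-4): L=0.8620, (cx,cy)=(1.0000,0.0000)
member 6 (3-4): L=1.0913, (cx,cy)=(0.4188,-0.9081)
member 7 (3-5): L=0.9020, (cx,cy)=(1.0000,0.0100)
member 8 (4-5): L=1.0945, (cx,cy)=(0.4066,0.9136)
member 9 (4-6): L=0.9390, (cx,cy)=(1.0000,0.0000)
member 10 (5-6): L=1.1154, (cx,cy)=(0.4429,-0.8966)
solve A·x = −loads:
  F[0-1] = -1011.6687 N (compression)
  F[0-2] = +1298.1669 N (tension)
  F[1-2] = +955.7090 N (tension)
  F[1-3] = -872.5038 N (compression)
  F[2-3] = -74.3762 N (compression)
  F[2-4] = +1683.4254 N (tension)
  F[3-4] = -1328.3716 N (compression)
  F[3-5] = -1127.2025 N (compression)
  F[4-5] = +1320.3318 N (tension)
  F[4-6] = +590.3493 N (tension)
  F[5-6] = -1332.9031 N (compression)
  Rx@0 = -881.3700 N
  Ry@0 = +921.8209 N
  Ry@6 = +1195.0391 N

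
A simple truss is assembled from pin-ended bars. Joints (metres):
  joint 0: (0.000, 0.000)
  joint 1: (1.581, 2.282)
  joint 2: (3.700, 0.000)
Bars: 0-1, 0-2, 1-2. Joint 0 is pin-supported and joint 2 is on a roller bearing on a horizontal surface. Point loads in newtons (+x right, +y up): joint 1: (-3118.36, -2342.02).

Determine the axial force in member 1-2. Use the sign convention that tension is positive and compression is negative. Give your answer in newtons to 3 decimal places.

1258.923

N=3 nodes, M=3 members, R=3 reactions → 2N=6, M+R=6
member 0 (0-1): L=2.7762, (cx,cy)=(0.5695,0.8220)
member 1 (0-2): L=3.7000, (cx,cy)=(1.0000,0.0000)
member 2 (1-2): L=3.1141, (cx,cy)=(0.6805,-0.7328)
solve A·x = −loads:
  F[0-1] = -3971.4844 N (compression)
  F[0-2] = -856.6357 N (compression)
  F[1-2] = +1258.9233 N (tension)
  Rx@0 = +3118.3600 N
  Ry@0 = +3264.5508 N
  Ry@2 = -922.5308 N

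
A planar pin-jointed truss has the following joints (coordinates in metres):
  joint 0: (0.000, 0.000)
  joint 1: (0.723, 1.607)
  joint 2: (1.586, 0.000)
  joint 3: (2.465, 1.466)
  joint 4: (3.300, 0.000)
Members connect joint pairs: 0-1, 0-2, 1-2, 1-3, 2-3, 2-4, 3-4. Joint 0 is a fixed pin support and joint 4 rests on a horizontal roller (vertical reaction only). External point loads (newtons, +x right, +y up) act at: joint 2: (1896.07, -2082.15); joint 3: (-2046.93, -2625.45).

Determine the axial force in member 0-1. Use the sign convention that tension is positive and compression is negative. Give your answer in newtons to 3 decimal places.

-2911.451

N=5 nodes, M=7 members, R=3 reactions → 2N=10, M+R=10
member 0 (0-1): L=1.7622, (cx,cy)=(0.4103,0.9120)
member 1 (0-2): L=1.5860, (cx,cy)=(1.0000,0.0000)
member 2 (1-2): L=1.8241, (cx,cy)=(0.4731,-0.8810)
member 3 (1-3): L=1.7477, (cx,cy)=(0.9967,-0.0807)
member 4 (2-3): L=1.7093, (cx,cy)=(0.5142,0.8576)
member 5 (2-4): L=1.7140, (cx,cy)=(1.0000,0.0000)
member 6 (3-4): L=1.6871, (cx,cy)=(0.4949,-0.8689)
solve A·x = −loads:
  F[0-1] = -2911.4511 N (compression)
  F[0-2] = +1043.6906 N (tension)
  F[1-2] = +3265.4374 N (tension)
  F[1-3] = -2748.4495 N (compression)
  F[2-3] = -926.5995 N (compression)
  F[2-4] = +1169.0526 N (tension)
  F[3-4] = -2362.0772 N (compression)
  Rx@0 = +150.8600 N
  Ry@0 = +2655.1076 N
  Ry@4 = +2052.4924 N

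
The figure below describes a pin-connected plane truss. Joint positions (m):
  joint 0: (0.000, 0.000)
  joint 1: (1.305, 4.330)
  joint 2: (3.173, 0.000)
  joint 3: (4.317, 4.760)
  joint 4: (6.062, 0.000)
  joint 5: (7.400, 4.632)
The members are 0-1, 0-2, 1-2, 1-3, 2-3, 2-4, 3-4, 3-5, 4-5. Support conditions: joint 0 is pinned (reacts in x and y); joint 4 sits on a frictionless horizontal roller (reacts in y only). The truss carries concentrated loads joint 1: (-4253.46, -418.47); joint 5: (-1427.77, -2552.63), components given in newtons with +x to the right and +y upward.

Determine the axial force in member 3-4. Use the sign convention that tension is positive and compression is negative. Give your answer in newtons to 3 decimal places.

N=6 nodes, M=9 members, R=3 reactions → 2N=12, M+R=12
member 0 (0-1): L=4.5224, (cx,cy)=(0.2886,0.9575)
member 1 (0-2): L=3.1730, (cx,cy)=(1.0000,0.0000)
member 2 (1-2): L=4.7158, (cx,cy)=(0.3961,-0.9182)
member 3 (1-3): L=3.0425, (cx,cy)=(0.9900,0.1413)
member 4 (2-3): L=4.8955, (cx,cy)=(0.2337,0.9723)
member 5 (2-4): L=2.8890, (cx,cy)=(1.0000,0.0000)
member 6 (3-4): L=5.0698, (cx,cy)=(0.3442,-0.9389)
member 7 (3-5): L=3.0857, (cx,cy)=(0.9991,-0.0415)
member 8 (4-5): L=4.8214, (cx,cy)=(0.2775,0.9607)
solve A·x = −loads:
  F[0-1] = -4067.1344 N (compression)
  F[0-2] = -4507.5980 N (compression)
  F[1-2] = +4016.7564 N (tension)
  F[1-3] = +1503.8081 N (tension)
  F[2-3] = -3793.2043 N (compression)
  F[2-4] = -2030.0804 N (compression)
  F[3-4] = +3732.0099 N (tension)
  F[3-5] = -682.8228 N (compression)
  F[4-5] = -2686.4756 N (compression)
  Rx@0 = +5681.2300 N
  Ry@0 = +3894.1200 N
  Ry@4 = -923.0200 N

3732.010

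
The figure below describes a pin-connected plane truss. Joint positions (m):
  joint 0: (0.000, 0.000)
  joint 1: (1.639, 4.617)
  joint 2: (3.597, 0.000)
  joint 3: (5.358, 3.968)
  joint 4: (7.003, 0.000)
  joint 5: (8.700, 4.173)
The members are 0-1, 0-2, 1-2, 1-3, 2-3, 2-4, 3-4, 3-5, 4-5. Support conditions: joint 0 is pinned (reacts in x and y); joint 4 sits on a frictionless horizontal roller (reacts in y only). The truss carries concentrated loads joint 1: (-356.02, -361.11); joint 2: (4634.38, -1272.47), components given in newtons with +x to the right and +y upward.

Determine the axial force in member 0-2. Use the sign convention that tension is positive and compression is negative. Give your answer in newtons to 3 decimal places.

N=6 nodes, M=9 members, R=3 reactions → 2N=12, M+R=12
member 0 (0-1): L=4.8993, (cx,cy)=(0.3345,0.9424)
member 1 (0-2): L=3.5970, (cx,cy)=(1.0000,0.0000)
member 2 (1-2): L=5.0150, (cx,cy)=(0.3904,-0.9206)
member 3 (1-3): L=3.7752, (cx,cy)=(0.9851,-0.1719)
member 4 (2-3): L=4.3412, (cx,cy)=(0.4056,0.9140)
member 5 (2-4): L=3.4060, (cx,cy)=(1.0000,0.0000)
member 6 (3-4): L=4.2955, (cx,cy)=(0.3830,-0.9238)
member 7 (3-5): L=3.3483, (cx,cy)=(0.9981,0.0612)
member 8 (4-5): L=4.5049, (cx,cy)=(0.3767,0.9263)
solve A·x = −loads:
  F[0-1] = -1199.2983 N (compression)
  F[0-2] = +4679.5714 N (tension)
  F[1-2] = +911.4051 N (tension)
  F[1-3] = -407.0891 N (compression)
  F[2-3] = +474.1635 N (tension)
  F[2-4] = +208.6856 N (tension)
  F[3-4] = -544.9256 N (compression)
  F[3-5] = -0.0000 N (tension)
  F[4-5] = +0.0000 N (tension)
  Rx@0 = -4278.3600 N
  Ry@0 = +1130.1972 N
  Ry@4 = +503.3828 N

4679.571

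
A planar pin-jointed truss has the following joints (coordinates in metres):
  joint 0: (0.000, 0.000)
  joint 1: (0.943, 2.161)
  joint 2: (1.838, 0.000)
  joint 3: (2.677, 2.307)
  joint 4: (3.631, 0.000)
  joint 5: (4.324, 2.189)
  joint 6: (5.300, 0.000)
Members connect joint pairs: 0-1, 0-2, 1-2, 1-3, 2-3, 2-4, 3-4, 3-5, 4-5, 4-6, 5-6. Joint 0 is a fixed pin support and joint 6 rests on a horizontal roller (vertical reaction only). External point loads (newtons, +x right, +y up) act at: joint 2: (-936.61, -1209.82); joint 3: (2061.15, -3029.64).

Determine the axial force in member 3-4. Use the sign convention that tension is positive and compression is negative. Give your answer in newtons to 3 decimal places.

-2916.254

N=7 nodes, M=11 members, R=3 reactions → 2N=14, M+R=14
member 0 (0-1): L=2.3578, (cx,cy)=(0.4000,0.9165)
member 1 (0-2): L=1.8380, (cx,cy)=(1.0000,0.0000)
member 2 (1-2): L=2.3390, (cx,cy)=(0.3826,-0.9239)
member 3 (1-3): L=1.7401, (cx,cy)=(0.9965,0.0839)
member 4 (2-3): L=2.4548, (cx,cy)=(0.3418,0.9398)
member 5 (2-4): L=1.7930, (cx,cy)=(1.0000,0.0000)
member 6 (3-4): L=2.4965, (cx,cy)=(0.3821,-0.9241)
member 7 (3-5): L=1.6512, (cx,cy)=(0.9974,-0.0715)
member 8 (4-5): L=2.2961, (cx,cy)=(0.3018,0.9534)
member 9 (4-6): L=1.6690, (cx,cy)=(1.0000,0.0000)
member 10 (5-6): L=2.3967, (cx,cy)=(0.4072,-0.9133)
solve A·x = −loads:
  F[0-1] = -1519.2694 N (compression)
  F[0-2] = +1732.1732 N (tension)
  F[1-2] = +1402.8695 N (tension)
  F[1-3] = -1148.4785 N (compression)
  F[2-3] = -91.8159 N (compression)
  F[2-4] = +3236.9594 N (tension)
  F[3-4] = -2916.2536 N (compression)
  F[3-5] = -2127.9843 N (compression)
  F[4-5] = +2826.7484 N (tension)
  F[4-6] = +1269.3770 N (tension)
  F[5-6] = -3117.1611 N (compression)
  Rx@0 = -1124.5400 N
  Ry@0 = +1392.4659 N
  Ry@6 = +2846.9941 N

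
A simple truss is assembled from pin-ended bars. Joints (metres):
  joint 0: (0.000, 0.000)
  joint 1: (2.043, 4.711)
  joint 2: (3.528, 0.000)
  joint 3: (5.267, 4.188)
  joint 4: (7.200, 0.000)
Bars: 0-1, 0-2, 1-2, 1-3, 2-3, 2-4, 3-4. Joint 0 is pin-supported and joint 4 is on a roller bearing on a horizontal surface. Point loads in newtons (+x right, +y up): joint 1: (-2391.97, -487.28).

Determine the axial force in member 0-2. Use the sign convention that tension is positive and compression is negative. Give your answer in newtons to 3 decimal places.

N=5 nodes, M=7 members, R=3 reactions → 2N=10, M+R=10
member 0 (0-1): L=5.1349, (cx,cy)=(0.3979,0.9174)
member 1 (0-2): L=3.5280, (cx,cy)=(1.0000,0.0000)
member 2 (1-2): L=4.9395, (cx,cy)=(0.3006,-0.9537)
member 3 (1-3): L=3.2661, (cx,cy)=(0.9871,-0.1601)
member 4 (2-3): L=4.5347, (cx,cy)=(0.3835,0.9235)
member 5 (2-4): L=3.6720, (cx,cy)=(1.0000,0.0000)
member 6 (3-4): L=4.6126, (cx,cy)=(0.4191,-0.9080)
solve A·x = −loads:
  F[0-1] = -2086.3322 N (compression)
  F[0-2] = -1561.8929 N (compression)
  F[1-2] = +1296.6654 N (tension)
  F[1-3] = +1187.3887 N (tension)
  F[2-3] = -1339.0561 N (compression)
  F[2-4] = -658.5555 N (compression)
  F[3-4] = +1571.4618 N (tension)
  Rx@0 = +2391.9700 N
  Ry@0 = +1914.0936 N
  Ry@4 = -1426.8136 N

-1561.893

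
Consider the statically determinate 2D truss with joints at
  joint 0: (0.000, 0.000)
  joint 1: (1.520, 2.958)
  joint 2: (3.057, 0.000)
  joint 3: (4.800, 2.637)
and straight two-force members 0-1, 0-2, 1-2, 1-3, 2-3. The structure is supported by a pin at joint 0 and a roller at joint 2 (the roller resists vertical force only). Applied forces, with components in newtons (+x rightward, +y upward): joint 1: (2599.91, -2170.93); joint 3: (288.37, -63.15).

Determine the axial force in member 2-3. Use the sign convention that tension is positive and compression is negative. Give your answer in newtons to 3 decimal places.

-39.325

N=4 nodes, M=5 members, R=3 reactions → 2N=8, M+R=8
member 0 (0-1): L=3.3257, (cx,cy)=(0.4570,0.8894)
member 1 (0-2): L=3.0570, (cx,cy)=(1.0000,0.0000)
member 2 (1-2): L=3.3335, (cx,cy)=(0.4611,-0.8874)
member 3 (1-3): L=3.2957, (cx,cy)=(0.9952,-0.0974)
member 4 (2-3): L=3.1610, (cx,cy)=(0.5514,0.8342)
solve A·x = −loads:
  F[0-1] = +1921.3950 N (tension)
  F[0-2] = +2010.1083 N (tension)
  F[1-2] = -4406.6058 N (compression)
  F[1-3] = +311.5355 N (tension)
  F[2-3] = -39.3250 N (compression)
  Rx@0 = -2888.2800 N
  Ry@0 = -1708.9684 N
  Ry@2 = +3943.0484 N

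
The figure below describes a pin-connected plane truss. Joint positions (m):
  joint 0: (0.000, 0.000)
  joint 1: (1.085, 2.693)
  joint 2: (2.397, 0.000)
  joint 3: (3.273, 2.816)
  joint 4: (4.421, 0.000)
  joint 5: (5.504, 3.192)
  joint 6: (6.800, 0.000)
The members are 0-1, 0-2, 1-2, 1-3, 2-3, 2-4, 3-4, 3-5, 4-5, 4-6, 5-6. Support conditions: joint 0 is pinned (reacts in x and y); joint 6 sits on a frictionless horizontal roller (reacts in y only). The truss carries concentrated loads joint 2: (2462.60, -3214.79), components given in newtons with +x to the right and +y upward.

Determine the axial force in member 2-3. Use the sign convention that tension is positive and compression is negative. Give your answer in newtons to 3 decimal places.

N=7 nodes, M=11 members, R=3 reactions → 2N=14, M+R=14
member 0 (0-1): L=2.9034, (cx,cy)=(0.3737,0.9275)
member 1 (0-2): L=2.3970, (cx,cy)=(1.0000,0.0000)
member 2 (1-2): L=2.9956, (cx,cy)=(0.4380,-0.8990)
member 3 (1-3): L=2.1915, (cx,cy)=(0.9984,0.0561)
member 4 (2-3): L=2.9491, (cx,cy)=(0.2970,0.9549)
member 5 (2-4): L=2.0240, (cx,cy)=(1.0000,0.0000)
member 6 (3-4): L=3.0410, (cx,cy)=(0.3775,-0.9260)
member 7 (3-5): L=2.2625, (cx,cy)=(0.9861,0.1662)
member 8 (4-5): L=3.3707, (cx,cy)=(0.3213,0.9470)
member 9 (4-6): L=2.3790, (cx,cy)=(1.0000,0.0000)
member 10 (5-6): L=3.4451, (cx,cy)=(0.3762,-0.9265)
solve A·x = −loads:
  F[0-1] = -2244.1727 N (compression)
  F[0-2] = +3301.2597 N (tension)
  F[1-2] = +2202.7001 N (tension)
  F[1-3] = -1806.2375 N (compression)
  F[2-3] = +1292.9492 N (tension)
  F[2-4] = +1419.3338 N (tension)
  F[3-4] = -1386.8012 N (compression)
  F[3-5] = -908.4414 N (compression)
  F[4-5] = +1356.0895 N (tension)
  F[4-6] = +460.1017 N (tension)
  F[5-6] = -1223.0562 N (compression)
  Rx@0 = -2462.6000 N
  Ry@0 = +2081.5765 N
  Ry@6 = +1133.2135 N

1292.949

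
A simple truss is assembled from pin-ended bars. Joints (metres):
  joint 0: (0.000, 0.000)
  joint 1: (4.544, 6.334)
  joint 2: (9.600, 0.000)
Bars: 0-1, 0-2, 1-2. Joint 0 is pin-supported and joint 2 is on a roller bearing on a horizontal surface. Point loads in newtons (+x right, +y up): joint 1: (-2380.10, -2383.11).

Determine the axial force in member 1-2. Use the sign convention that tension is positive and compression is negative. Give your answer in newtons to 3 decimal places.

566.015

N=3 nodes, M=3 members, R=3 reactions → 2N=6, M+R=6
member 0 (0-1): L=7.7954, (cx,cy)=(0.5829,0.8125)
member 1 (0-2): L=9.6000, (cx,cy)=(1.0000,0.0000)
member 2 (1-2): L=8.1045, (cx,cy)=(0.6239,-0.7815)
solve A·x = −loads:
  F[0-1] = -3477.3550 N (compression)
  F[0-2] = -353.1096 N (compression)
  F[1-2] = +566.0150 N (tension)
  Rx@0 = +2380.1000 N
  Ry@0 = +2825.4747 N
  Ry@2 = -442.3647 N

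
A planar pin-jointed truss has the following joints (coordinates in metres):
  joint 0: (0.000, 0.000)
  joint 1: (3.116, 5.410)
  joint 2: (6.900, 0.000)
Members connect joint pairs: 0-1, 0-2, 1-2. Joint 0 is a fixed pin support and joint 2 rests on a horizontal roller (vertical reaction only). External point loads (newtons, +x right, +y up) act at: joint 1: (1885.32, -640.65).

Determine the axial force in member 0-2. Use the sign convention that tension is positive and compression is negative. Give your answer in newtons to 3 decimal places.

N=3 nodes, M=3 members, R=3 reactions → 2N=6, M+R=6
member 0 (0-1): L=6.2432, (cx,cy)=(0.4991,0.8665)
member 1 (0-2): L=6.9000, (cx,cy)=(1.0000,0.0000)
member 2 (1-2): L=6.6020, (cx,cy)=(0.5732,-0.8194)
solve A·x = −loads:
  F[0-1] = +1300.4137 N (tension)
  F[0-2] = +1236.2797 N (tension)
  F[1-2] = -2156.9639 N (compression)
  Rx@0 = -1885.3200 N
  Ry@0 = -1126.8640 N
  Ry@2 = +1767.5140 N

1236.280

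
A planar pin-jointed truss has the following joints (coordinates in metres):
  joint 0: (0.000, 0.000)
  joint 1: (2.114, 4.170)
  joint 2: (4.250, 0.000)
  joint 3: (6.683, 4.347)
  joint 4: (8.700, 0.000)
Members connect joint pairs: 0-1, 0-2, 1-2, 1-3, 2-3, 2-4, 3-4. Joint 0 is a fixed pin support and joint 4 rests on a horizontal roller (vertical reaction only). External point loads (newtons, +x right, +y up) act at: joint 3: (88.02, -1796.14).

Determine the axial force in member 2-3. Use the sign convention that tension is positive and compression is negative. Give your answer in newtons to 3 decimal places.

N=5 nodes, M=7 members, R=3 reactions → 2N=10, M+R=10
member 0 (0-1): L=4.6752, (cx,cy)=(0.4522,0.8919)
member 1 (0-2): L=4.2500, (cx,cy)=(1.0000,0.0000)
member 2 (1-2): L=4.6852, (cx,cy)=(0.4559,-0.8900)
member 3 (1-3): L=4.5724, (cx,cy)=(0.9993,0.0387)
member 4 (2-3): L=4.9816, (cx,cy)=(0.4884,0.8726)
member 5 (2-4): L=4.4500, (cx,cy)=(1.0000,0.0000)
member 6 (3-4): L=4.7921, (cx,cy)=(0.4209,-0.9071)
solve A·x = −loads:
  F[0-1] = -417.5606 N (compression)
  F[0-2] = +276.8280 N (tension)
  F[1-2] = +402.2527 N (tension)
  F[1-3] = -372.4744 N (compression)
  F[2-3] = -410.2790 N (compression)
  F[2-4] = +660.5961 N (tension)
  F[3-4] = -1569.4970 N (compression)
  Rx@0 = -88.0200 N
  Ry@0 = +372.4358 N
  Ry@4 = +1423.7042 N

-410.279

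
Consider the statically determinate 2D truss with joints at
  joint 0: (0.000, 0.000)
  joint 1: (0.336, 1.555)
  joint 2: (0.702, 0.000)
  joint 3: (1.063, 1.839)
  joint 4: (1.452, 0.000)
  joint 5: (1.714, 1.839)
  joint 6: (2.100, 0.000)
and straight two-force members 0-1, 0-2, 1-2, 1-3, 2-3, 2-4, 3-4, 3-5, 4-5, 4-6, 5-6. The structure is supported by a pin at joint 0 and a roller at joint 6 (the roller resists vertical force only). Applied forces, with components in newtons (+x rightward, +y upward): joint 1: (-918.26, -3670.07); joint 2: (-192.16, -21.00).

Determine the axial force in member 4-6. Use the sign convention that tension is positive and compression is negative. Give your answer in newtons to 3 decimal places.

-17.992

N=7 nodes, M=11 members, R=3 reactions → 2N=14, M+R=14
member 0 (0-1): L=1.5909, (cx,cy)=(0.2112,0.9774)
member 1 (0-2): L=0.7020, (cx,cy)=(1.0000,0.0000)
member 2 (1-2): L=1.5975, (cx,cy)=(0.2291,-0.9734)
member 3 (1-3): L=0.7805, (cx,cy)=(0.9315,0.3639)
member 4 (2-3): L=1.8741, (cx,cy)=(0.1926,0.9813)
member 5 (2-4): L=0.7500, (cx,cy)=(1.0000,0.0000)
member 6 (3-4): L=1.8797, (cx,cy)=(0.2069,-0.9784)
member 7 (3-5): L=0.6510, (cx,cy)=(1.0000,0.0000)
member 8 (4-5): L=1.8576, (cx,cy)=(0.1410,0.9900)
member 9 (4-6): L=0.6480, (cx,cy)=(1.0000,0.0000)
member 10 (5-6): L=1.8791, (cx,cy)=(0.2054,-0.9787)
solve A·x = −loads:
  F[0-1] = -3863.9506 N (compression)
  F[0-2] = -294.3422 N (compression)
  F[1-2] = +137.9579 N (tension)
  F[1-3] = +75.7687 N (tension)
  F[2-3] = -115.4504 N (compression)
  F[2-4] = -48.3361 N (compression)
  F[3-4] = +87.6152 N (tension)
  F[3-5] = +30.2042 N (tension)
  F[4-5] = -86.5840 N (compression)
  F[4-6] = -17.9920 N (compression)
  F[5-6] = +87.5863 N (tension)
  Rx@0 = +1110.4200 N
  Ry@0 = +3776.7885 N
  Ry@6 = -85.7185 N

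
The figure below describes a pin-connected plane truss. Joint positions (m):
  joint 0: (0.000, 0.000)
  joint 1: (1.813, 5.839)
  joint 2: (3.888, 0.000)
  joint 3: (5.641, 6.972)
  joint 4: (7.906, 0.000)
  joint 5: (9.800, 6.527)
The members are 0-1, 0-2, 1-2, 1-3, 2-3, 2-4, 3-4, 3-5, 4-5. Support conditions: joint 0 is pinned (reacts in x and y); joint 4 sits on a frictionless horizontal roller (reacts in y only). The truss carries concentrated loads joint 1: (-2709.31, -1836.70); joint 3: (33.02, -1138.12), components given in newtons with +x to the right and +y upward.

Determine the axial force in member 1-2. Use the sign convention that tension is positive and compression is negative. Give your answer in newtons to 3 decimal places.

N=6 nodes, M=9 members, R=3 reactions → 2N=12, M+R=12
member 0 (0-1): L=6.1140, (cx,cy)=(0.2965,0.9550)
member 1 (0-2): L=3.8880, (cx,cy)=(1.0000,0.0000)
member 2 (1-2): L=6.1967, (cx,cy)=(0.3349,-0.9423)
member 3 (1-3): L=3.9922, (cx,cy)=(0.9589,0.2838)
member 4 (2-3): L=7.1890, (cx,cy)=(0.2438,0.9698)
member 5 (2-4): L=4.0180, (cx,cy)=(1.0000,0.0000)
member 6 (3-4): L=7.3307, (cx,cy)=(0.3090,-0.9511)
member 7 (3-5): L=4.1827, (cx,cy)=(0.9943,-0.1064)
member 8 (4-5): L=6.7962, (cx,cy)=(0.2787,0.9604)
solve A·x = −loads:
  F[0-1] = -3888.3061 N (compression)
  F[0-2] = -1523.2791 N (compression)
  F[1-2] = +2244.4746 N (tension)
  F[1-3] = +839.2367 N (tension)
  F[2-3] = -2180.7282 N (compression)
  F[2-4] = -239.9497 N (compression)
  F[3-4] = +776.5991 N (tension)
  F[3-5] = +0.0000 N (tension)
  F[4-5] = -0.0000 N (compression)
  Rx@0 = +2676.2900 N
  Ry@0 = +3713.4203 N
  Ry@4 = -738.6003 N

2244.475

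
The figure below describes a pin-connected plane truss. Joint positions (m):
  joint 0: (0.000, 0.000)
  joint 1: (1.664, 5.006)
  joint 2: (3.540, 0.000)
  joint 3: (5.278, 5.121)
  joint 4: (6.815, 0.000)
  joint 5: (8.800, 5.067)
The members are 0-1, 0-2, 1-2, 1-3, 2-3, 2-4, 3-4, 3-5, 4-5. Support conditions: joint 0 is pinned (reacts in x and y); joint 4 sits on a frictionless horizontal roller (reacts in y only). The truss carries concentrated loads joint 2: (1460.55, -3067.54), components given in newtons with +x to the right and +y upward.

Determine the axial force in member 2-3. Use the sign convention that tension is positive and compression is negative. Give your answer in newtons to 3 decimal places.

N=6 nodes, M=9 members, R=3 reactions → 2N=12, M+R=12
member 0 (0-1): L=5.2753, (cx,cy)=(0.3154,0.9489)
member 1 (0-2): L=3.5400, (cx,cy)=(1.0000,0.0000)
member 2 (1-2): L=5.3460, (cx,cy)=(0.3509,-0.9364)
member 3 (1-3): L=3.6158, (cx,cy)=(0.9995,0.0318)
member 4 (2-3): L=5.4079, (cx,cy)=(0.3214,0.9469)
member 5 (2-4): L=3.2750, (cx,cy)=(1.0000,0.0000)
member 6 (3-4): L=5.3467, (cx,cy)=(0.2875,-0.9578)
member 7 (3-5): L=3.5224, (cx,cy)=(0.9999,-0.0153)
member 8 (4-5): L=5.4419, (cx,cy)=(0.3648,0.9311)
solve A·x = −loads:
  F[0-1] = -1553.4351 N (compression)
  F[0-2] = +1950.5523 N (tension)
  F[1-2] = +1539.2357 N (tension)
  F[1-3] = -1030.6699 N (compression)
  F[2-3] = +1717.2936 N (tension)
  F[2-4] = +478.2409 N (tension)
  F[3-4] = -1663.6319 N (compression)
  F[3-5] = -0.0000 N (compression)
  F[4-5] = +0.0000 N (tension)
  Rx@0 = -1460.5500 N
  Ry@0 = +1474.1296 N
  Ry@4 = +1593.4104 N

1717.294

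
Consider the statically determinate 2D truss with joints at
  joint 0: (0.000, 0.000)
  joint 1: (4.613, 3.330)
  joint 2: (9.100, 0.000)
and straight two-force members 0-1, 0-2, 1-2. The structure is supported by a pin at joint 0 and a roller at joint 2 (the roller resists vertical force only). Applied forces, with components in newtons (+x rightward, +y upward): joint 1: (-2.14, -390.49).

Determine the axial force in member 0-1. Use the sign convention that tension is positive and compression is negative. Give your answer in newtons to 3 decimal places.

N=3 nodes, M=3 members, R=3 reactions → 2N=6, M+R=6
member 0 (0-1): L=5.6893, (cx,cy)=(0.8108,0.5853)
member 1 (0-2): L=9.1000, (cx,cy)=(1.0000,0.0000)
member 2 (1-2): L=5.5877, (cx,cy)=(0.8030,-0.5960)
solve A·x = −loads:
  F[0-1] = -330.2977 N (compression)
  F[0-2] = +265.6699 N (tension)
  F[1-2] = -330.8393 N (compression)
  Rx@0 = +2.1400 N
  Ry@0 = +193.3247 N
  Ry@2 = +197.1653 N

-330.298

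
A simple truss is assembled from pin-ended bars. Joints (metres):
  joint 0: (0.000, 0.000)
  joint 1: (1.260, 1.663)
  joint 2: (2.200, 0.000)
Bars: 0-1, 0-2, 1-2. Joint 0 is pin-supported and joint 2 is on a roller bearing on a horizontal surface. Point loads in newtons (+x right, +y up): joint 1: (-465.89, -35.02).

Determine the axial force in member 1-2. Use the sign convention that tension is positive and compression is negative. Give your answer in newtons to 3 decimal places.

381.497

N=3 nodes, M=3 members, R=3 reactions → 2N=6, M+R=6
member 0 (0-1): L=2.0864, (cx,cy)=(0.6039,0.7971)
member 1 (0-2): L=2.2000, (cx,cy)=(1.0000,0.0000)
member 2 (1-2): L=1.9103, (cx,cy)=(0.4921,-0.8706)
solve A·x = −loads:
  F[0-1] = -460.6113 N (compression)
  F[0-2] = -187.7251 N (compression)
  F[1-2] = +381.4972 N (tension)
  Rx@0 = +465.8900 N
  Ry@0 = +367.1336 N
  Ry@2 = -332.1136 N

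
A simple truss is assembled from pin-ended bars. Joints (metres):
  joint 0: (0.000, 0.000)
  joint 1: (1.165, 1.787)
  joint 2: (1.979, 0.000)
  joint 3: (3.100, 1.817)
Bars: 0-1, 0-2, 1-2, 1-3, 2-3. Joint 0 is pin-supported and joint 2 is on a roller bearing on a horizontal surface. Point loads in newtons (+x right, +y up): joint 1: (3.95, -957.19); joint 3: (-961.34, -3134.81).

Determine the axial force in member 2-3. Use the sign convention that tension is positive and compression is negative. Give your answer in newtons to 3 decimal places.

N=4 nodes, M=5 members, R=3 reactions → 2N=8, M+R=8
member 0 (0-1): L=2.1332, (cx,cy)=(0.5461,0.8377)
member 1 (0-2): L=1.9790, (cx,cy)=(1.0000,0.0000)
member 2 (1-2): L=1.9637, (cx,cy)=(0.4145,-0.9100)
member 3 (1-3): L=1.9352, (cx,cy)=(0.9999,0.0155)
member 4 (2-3): L=2.1350, (cx,cy)=(0.5251,0.8511)
solve A·x = −loads:
  F[0-1] = +600.3521 N (tension)
  F[0-2] = -1285.2571 N (compression)
  F[1-2] = -1587.7208 N (compression)
  F[1-3] = +982.1960 N (tension)
  F[2-3] = -3701.2971 N (compression)
  Rx@0 = +957.3900 N
  Ry@0 = -502.9172 N
  Ry@2 = +4594.9172 N

-3701.297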